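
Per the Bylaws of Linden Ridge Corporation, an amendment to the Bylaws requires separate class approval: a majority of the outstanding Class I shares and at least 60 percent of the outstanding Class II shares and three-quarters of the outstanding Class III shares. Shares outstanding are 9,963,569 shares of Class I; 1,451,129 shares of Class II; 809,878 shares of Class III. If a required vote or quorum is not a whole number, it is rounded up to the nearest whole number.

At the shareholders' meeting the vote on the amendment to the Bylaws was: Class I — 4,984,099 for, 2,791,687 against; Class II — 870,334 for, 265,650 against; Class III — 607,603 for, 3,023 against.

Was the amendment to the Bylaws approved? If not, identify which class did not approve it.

Not approved — the Class II shares did not give the required vote.

Class I: a majority of 9963569 is 4981785; 4,981,785 required, 4,984,099 in favor — approved.
Class II: 3/5 of 1451129 = 870677.40, rounded up to 870678; 870,678 required, 870,334 in favor — not approved.
Class III: 3/4 of 809878 = 607408.50, rounded up to 607409; 607,409 required, 607,603 in favor — approved.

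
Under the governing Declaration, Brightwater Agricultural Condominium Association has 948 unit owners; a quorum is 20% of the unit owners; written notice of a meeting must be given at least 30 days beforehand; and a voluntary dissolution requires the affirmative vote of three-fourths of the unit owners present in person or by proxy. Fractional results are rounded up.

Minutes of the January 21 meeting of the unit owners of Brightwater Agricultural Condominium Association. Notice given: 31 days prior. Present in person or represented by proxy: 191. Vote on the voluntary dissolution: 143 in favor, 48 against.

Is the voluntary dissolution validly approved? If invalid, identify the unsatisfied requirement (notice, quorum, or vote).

Notice: 31 days given; 30 required. Satisfied.
Quorum: 20% of 948 = 189.60, rounded up to 190; 191 present. Satisfied.
Vote: requires three-fourths of those present (191); 3/4 of 191 = 143.25, rounded up to 144, so 144 needed; 143 in favor. Not satisfied.

Invalid — vote requirement not satisfied.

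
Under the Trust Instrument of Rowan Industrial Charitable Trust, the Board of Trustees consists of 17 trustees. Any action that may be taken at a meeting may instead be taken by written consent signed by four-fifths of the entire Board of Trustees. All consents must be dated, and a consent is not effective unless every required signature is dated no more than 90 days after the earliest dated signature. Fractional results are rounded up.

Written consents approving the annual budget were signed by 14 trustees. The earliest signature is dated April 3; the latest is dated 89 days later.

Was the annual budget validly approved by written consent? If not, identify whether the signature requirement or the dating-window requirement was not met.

Signatures required: four-fifths of 17 — 4/5 of 17 = 13.60, rounded up to 14, so 14 needed; 14 signed. Sufficient.
Dating window: the latest signature is 89 days after the earliest; the limit is 90 days. Within the window.

Effective — both the signature and dating-window requirements are satisfied.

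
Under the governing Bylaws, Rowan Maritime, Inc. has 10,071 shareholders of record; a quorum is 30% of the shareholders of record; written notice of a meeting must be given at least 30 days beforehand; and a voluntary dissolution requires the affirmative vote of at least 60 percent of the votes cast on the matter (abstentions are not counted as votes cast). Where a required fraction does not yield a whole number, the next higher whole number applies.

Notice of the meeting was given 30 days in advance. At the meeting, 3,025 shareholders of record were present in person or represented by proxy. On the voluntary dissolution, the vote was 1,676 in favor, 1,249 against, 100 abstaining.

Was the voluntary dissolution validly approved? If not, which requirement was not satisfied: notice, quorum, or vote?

Invalid — vote requirement not satisfied.

Notice: 30 days given; 30 required. Satisfied.
Quorum: 30% of 10,071 = 3,021.30, rounded up to 3,022; 3,025 present. Satisfied.
Vote: requires three-fifths of the votes cast (3,025 − 100 abstaining = 2,925); 3/5 of 2925 = 1755, so 1,755 needed; 1,676 in favor. Not satisfied.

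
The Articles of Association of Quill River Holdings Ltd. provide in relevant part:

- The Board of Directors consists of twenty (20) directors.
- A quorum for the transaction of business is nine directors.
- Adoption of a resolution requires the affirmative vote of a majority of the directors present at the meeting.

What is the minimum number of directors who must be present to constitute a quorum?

9

The quorum is fixed at 9.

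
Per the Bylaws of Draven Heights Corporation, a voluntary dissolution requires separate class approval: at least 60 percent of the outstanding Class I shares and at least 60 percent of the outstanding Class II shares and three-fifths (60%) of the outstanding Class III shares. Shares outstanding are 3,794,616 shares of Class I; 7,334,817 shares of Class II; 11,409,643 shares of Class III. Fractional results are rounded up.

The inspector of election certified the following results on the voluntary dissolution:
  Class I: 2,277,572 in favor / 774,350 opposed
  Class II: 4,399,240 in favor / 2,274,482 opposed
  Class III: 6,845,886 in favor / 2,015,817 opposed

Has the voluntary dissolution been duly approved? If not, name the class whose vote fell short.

Not approved — the Class II shares did not give the required vote.

Class I: 3/5 of 3794616 = 2276769.60, rounded up to 2276770; 2,276,770 required, 2,277,572 in favor — approved.
Class II: 3/5 of 7334817 = 4400890.20, rounded up to 4400891; 4,400,891 required, 4,399,240 in favor — not approved.
Class III: 3/5 of 11409643 = 6845785.80, rounded up to 6845786; 6,845,786 required, 6,845,886 in favor — approved.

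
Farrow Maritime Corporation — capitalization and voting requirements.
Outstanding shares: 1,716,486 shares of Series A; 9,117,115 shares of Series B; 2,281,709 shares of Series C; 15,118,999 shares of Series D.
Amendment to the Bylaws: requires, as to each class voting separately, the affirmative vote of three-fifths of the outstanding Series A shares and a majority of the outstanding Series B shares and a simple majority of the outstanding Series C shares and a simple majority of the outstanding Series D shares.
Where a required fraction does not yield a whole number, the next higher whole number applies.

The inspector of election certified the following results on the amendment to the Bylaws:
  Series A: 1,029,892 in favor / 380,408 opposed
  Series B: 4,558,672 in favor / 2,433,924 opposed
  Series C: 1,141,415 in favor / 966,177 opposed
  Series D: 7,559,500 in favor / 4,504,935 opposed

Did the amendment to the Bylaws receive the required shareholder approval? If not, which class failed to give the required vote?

Series A: 3/5 of 1716486 = 1029891.60, rounded up to 1029892; 1,029,892 required, 1,029,892 in favor — approved.
Series B: a majority of 9117115 is 4558558; 4,558,558 required, 4,558,672 in favor — approved.
Series C: a majority of 2281709 is 1140855; 1,140,855 required, 1,141,415 in favor — approved.
Series D: a majority of 15118999 is 7559500; 7,559,500 required, 7,559,500 in favor — approved.

Approved — every class gave the required vote.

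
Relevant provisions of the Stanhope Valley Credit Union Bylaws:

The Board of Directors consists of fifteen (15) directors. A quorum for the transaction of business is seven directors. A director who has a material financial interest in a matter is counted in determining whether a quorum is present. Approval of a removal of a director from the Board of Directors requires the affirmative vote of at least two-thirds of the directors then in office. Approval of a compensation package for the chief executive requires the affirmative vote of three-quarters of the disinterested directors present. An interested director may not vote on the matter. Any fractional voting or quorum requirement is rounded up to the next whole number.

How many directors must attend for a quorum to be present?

7

The quorum is fixed at 7.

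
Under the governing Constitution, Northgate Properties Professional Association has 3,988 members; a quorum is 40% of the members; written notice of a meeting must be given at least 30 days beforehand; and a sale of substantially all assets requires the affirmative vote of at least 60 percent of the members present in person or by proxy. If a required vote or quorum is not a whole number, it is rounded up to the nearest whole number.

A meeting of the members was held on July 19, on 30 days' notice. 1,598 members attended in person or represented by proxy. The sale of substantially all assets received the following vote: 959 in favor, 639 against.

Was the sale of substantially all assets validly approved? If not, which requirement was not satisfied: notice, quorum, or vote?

Notice: 30 days given; 30 required. Satisfied.
Quorum: 40% of 3,988 = 1,595.20, rounded up to 1,596; 1,598 present. Satisfied.
Vote: requires three-fifths of those present (1,598); 3/5 of 1598 = 958.80, rounded up to 959, so 959 needed; 959 in favor. Satisfied.

Valid — all requirements satisfied.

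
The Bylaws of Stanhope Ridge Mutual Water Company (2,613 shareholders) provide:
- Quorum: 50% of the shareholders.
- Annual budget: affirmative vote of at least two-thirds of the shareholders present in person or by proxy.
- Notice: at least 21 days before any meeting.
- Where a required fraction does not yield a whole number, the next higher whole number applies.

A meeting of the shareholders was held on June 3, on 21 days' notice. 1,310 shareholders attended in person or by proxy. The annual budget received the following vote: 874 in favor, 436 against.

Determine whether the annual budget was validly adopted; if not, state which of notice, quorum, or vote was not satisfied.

Notice: 21 days given; 21 required. Satisfied.
Quorum: 50% of 2,613 = 1,306.50, rounded up to 1,307; 1,310 present. Satisfied.
Vote: requires two-thirds of those present (1,310); 2/3 of 1310 = 873.33, rounded up to 874, so 874 needed; 874 in favor. Satisfied.

Valid — all requirements satisfied.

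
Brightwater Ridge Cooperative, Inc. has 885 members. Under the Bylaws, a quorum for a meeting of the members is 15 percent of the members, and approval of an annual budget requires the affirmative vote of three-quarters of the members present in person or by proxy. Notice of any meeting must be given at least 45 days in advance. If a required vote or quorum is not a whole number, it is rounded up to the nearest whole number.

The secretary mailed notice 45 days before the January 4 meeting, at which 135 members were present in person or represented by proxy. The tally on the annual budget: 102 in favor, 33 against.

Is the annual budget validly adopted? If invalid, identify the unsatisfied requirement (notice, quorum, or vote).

Notice: 45 days given; 45 required. Satisfied.
Quorum: 15% of 885 = 132.75, rounded up to 133; 135 present. Satisfied.
Vote: requires three-fourths of those present (135); 3/4 of 135 = 101.25, rounded up to 102, so 102 needed; 102 in favor. Satisfied.

Valid — all requirements satisfied.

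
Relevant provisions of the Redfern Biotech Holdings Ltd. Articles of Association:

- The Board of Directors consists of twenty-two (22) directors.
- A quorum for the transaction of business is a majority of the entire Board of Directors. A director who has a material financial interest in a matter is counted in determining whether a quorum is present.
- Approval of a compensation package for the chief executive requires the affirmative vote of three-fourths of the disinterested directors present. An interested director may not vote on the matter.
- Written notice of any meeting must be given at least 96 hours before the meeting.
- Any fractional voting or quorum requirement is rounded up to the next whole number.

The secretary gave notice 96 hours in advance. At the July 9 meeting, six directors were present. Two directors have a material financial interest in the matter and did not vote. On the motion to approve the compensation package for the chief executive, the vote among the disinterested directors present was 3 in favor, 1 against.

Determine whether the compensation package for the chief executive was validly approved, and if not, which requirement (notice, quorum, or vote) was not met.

Invalid — quorum requirement not satisfied.

Notice: 96 hours given; 96 required (96 ≥ 96). Satisfied.
Quorum: 6 present (interested directors count toward quorum); quorum is 12. Not satisfied.
Vote: the compensation package for the chief executive requires three-fourths of the disinterested directors present (6 − 2 = 4). 3/4 of 4 = 3, so 3 affirmative votes are needed; 3 voted in favor. Satisfied. (Moot — without a quorum no business can be validly transacted.)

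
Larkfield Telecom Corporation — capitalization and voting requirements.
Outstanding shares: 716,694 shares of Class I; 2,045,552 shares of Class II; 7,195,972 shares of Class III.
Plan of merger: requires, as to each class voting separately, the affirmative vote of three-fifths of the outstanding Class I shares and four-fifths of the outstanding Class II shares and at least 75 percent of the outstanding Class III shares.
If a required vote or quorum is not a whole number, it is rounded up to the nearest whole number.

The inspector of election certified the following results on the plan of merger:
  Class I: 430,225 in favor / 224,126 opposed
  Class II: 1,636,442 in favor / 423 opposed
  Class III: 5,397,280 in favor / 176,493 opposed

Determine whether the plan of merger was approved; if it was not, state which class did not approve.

Approved — every class gave the required vote.

Class I: 3/5 of 716694 = 430016.40, rounded up to 430017; 430,017 required, 430,225 in favor — approved.
Class II: 4/5 of 2045552 = 1636441.60, rounded up to 1636442; 1,636,442 required, 1,636,442 in favor — approved.
Class III: 3/4 of 7195972 = 5396979; 5,396,979 required, 5,397,280 in favor — approved.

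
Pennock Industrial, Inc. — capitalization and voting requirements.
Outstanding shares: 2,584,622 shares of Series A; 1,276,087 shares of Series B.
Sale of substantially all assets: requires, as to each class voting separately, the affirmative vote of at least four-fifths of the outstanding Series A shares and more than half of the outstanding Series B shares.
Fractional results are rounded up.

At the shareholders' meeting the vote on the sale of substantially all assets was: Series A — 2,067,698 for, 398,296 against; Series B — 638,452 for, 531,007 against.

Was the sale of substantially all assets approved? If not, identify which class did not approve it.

Series A: 4/5 of 2584622 = 2067697.60, rounded up to 2067698; 2,067,698 required, 2,067,698 in favor — approved.
Series B: a majority of 1276087 is 638044; 638,044 required, 638,452 in favor — approved.

Approved — every class gave the required vote.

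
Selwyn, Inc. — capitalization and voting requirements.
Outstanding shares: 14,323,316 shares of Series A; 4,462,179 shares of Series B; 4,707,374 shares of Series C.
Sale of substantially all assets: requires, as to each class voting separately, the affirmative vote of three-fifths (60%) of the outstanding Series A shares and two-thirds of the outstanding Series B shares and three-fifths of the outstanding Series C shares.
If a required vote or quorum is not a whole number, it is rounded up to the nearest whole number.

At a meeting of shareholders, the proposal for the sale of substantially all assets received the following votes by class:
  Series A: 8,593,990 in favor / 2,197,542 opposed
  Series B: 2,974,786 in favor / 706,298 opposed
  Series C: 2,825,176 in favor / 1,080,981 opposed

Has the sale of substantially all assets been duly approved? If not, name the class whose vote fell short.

Series A: 3/5 of 14323316 = 8593989.60, rounded up to 8593990; 8,593,990 required, 8,593,990 in favor — approved.
Series B: 2/3 of 4462179 = 2974786; 2,974,786 required, 2,974,786 in favor — approved.
Series C: 3/5 of 4707374 = 2824424.40, rounded up to 2824425; 2,824,425 required, 2,825,176 in favor — approved.

Approved — every class gave the required vote.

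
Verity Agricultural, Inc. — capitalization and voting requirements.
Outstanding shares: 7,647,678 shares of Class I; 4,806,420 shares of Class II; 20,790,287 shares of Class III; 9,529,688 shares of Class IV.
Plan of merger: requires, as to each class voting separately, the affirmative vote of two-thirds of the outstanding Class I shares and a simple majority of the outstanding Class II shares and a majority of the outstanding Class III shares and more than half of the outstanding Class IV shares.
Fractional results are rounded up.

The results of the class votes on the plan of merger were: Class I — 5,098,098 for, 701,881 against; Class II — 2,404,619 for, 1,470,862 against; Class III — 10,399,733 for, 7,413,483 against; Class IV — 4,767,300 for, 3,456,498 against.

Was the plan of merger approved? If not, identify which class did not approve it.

Class I: 2/3 of 7647678 = 5098452; 5,098,452 required, 5,098,098 in favor — not approved.
Class II: a majority of 4806420 is 2403211; 2,403,211 required, 2,404,619 in favor — approved.
Class III: a majority of 20790287 is 10395144; 10,395,144 required, 10,399,733 in favor — approved.
Class IV: a majority of 9529688 is 4764845; 4,764,845 required, 4,767,300 in favor — approved.

Not approved — the Class I shares did not give the required vote.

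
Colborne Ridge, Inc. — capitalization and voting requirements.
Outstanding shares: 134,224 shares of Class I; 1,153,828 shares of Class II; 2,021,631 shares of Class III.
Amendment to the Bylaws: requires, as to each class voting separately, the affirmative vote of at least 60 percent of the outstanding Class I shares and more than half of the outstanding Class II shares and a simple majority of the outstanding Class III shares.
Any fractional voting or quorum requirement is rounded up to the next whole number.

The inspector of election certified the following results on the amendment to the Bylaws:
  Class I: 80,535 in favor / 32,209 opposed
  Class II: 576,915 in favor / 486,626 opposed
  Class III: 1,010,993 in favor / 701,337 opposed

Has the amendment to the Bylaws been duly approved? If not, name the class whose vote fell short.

Class I: 3/5 of 134224 = 80534.40, rounded up to 80535; 80,535 required, 80,535 in favor — approved.
Class II: a majority of 1153828 is 576915; 576,915 required, 576,915 in favor — approved.
Class III: a majority of 2021631 is 1010816; 1,010,816 required, 1,010,993 in favor — approved.

Approved — every class gave the required vote.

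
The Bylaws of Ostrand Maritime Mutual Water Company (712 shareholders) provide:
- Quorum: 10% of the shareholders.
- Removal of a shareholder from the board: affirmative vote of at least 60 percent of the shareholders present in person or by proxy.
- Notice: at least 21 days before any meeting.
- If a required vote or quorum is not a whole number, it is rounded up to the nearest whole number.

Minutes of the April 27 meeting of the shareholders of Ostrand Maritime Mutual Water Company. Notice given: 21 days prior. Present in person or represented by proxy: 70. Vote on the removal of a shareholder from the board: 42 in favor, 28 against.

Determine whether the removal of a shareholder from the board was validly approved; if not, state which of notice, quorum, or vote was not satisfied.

Notice: 21 days given; 21 required. Satisfied.
Quorum: 10% of 712 = 71.20, rounded up to 72; 70 present. Not satisfied.
Vote: requires three-fifths of those present (70); 3/5 of 70 = 42, so 42 needed; 42 in favor. Satisfied.

Invalid — quorum requirement not satisfied.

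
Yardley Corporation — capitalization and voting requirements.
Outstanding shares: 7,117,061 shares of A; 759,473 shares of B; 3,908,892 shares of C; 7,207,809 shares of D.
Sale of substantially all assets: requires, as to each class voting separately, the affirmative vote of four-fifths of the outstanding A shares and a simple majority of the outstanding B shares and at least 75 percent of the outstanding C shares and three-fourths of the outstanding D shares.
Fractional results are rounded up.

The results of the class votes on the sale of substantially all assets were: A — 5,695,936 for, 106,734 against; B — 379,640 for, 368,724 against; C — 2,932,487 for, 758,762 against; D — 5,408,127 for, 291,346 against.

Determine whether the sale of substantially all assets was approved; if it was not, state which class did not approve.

A: 4/5 of 7117061 = 5693648.80, rounded up to 5693649; 5,693,649 required, 5,695,936 in favor — approved.
B: a majority of 759473 is 379737; 379,737 required, 379,640 in favor — not approved.
C: 3/4 of 3908892 = 2931669; 2,931,669 required, 2,932,487 in favor — approved.
D: 3/4 of 7207809 = 5405856.75, rounded up to 5405857; 5,405,857 required, 5,408,127 in favor — approved.

Not approved — the B shares did not give the required vote.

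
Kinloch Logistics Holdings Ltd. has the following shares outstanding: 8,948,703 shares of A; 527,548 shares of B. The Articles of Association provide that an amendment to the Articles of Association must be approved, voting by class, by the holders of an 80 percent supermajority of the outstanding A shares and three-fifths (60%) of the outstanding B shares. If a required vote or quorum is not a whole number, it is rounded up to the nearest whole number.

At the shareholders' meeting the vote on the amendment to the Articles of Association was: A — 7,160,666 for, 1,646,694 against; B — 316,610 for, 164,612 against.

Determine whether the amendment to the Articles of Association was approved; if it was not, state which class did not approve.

Approved — every class gave the required vote.

A: 4/5 of 8948703 = 7158962.40, rounded up to 7158963; 7,158,963 required, 7,160,666 in favor — approved.
B: 3/5 of 527548 = 316528.80, rounded up to 316529; 316,529 required, 316,610 in favor — approved.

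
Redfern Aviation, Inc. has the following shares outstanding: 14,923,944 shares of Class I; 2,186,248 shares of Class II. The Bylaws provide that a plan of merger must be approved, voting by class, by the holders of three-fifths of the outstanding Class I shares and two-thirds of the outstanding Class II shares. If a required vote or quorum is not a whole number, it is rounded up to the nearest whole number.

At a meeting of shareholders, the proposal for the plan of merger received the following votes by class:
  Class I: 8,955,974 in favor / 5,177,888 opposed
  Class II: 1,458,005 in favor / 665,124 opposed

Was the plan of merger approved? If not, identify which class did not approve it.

Approved — every class gave the required vote.

Class I: 3/5 of 14923944 = 8954366.40, rounded up to 8954367; 8,954,367 required, 8,955,974 in favor — approved.
Class II: 2/3 of 2186248 = 1457498.67, rounded up to 1457499; 1,457,499 required, 1,458,005 in favor — approved.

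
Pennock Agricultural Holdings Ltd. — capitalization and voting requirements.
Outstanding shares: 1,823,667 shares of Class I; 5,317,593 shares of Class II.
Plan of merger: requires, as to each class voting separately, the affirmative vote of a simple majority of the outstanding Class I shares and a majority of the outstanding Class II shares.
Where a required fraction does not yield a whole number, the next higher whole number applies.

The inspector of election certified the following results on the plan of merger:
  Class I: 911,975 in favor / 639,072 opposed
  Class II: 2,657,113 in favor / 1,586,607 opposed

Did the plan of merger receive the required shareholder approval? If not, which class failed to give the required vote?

Not approved — the Class II shares did not give the required vote.

Class I: a majority of 1823667 is 911834; 911,834 required, 911,975 in favor — approved.
Class II: a majority of 5317593 is 2658797; 2,658,797 required, 2,657,113 in favor — not approved.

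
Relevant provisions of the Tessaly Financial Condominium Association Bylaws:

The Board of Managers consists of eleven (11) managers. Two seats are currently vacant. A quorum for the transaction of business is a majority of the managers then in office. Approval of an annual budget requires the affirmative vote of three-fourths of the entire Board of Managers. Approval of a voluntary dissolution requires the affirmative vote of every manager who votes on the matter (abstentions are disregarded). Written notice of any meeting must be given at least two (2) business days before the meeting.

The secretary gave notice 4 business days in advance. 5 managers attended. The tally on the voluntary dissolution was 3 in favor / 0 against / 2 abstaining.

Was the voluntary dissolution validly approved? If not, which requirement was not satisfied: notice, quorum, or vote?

Valid — all requirements satisfied.

Notice: 4 business days given; 2 required (4 ≥ 2). Satisfied.
Quorum: 5 present; quorum is 5. Satisfied.
Vote: the voluntary dissolution requires the unanimous vote of the votes cast (5 present − 2 abstaining = 3). Unanimous means all 3, so 3 affirmative votes are needed; 3 voted in favor. Satisfied.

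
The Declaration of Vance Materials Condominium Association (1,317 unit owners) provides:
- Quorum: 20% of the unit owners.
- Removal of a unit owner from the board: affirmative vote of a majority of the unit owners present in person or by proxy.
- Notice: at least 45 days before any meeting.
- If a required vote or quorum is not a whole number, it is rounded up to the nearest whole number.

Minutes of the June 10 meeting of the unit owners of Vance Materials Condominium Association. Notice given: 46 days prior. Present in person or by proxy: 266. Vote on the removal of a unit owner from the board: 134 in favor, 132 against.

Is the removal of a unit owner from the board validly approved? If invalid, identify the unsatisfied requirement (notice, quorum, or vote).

Notice: 46 days given; 45 required. Satisfied.
Quorum: 20% of 1,317 = 263.40, rounded up to 264; 266 present. Satisfied.
Vote: requires a majority of those present (266); a majority of 266 is 134, so 134 needed; 134 in favor. Satisfied.

Valid — all requirements satisfied.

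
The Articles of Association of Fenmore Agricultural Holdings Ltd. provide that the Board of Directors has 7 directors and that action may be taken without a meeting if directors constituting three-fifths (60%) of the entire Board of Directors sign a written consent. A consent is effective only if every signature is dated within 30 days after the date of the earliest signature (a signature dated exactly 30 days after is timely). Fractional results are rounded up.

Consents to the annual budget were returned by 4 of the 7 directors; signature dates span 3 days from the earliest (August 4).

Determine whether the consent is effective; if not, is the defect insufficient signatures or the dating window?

Not effective — insufficient signatures.

Signatures required: three-fifths (60%) of 7 — 3/5 of 7 = 4.20, rounded up to 5, so 5 needed; 4 signed. Insufficient.
Dating window: the latest signature is 3 days after the earliest; the limit is 30 days. Within the window.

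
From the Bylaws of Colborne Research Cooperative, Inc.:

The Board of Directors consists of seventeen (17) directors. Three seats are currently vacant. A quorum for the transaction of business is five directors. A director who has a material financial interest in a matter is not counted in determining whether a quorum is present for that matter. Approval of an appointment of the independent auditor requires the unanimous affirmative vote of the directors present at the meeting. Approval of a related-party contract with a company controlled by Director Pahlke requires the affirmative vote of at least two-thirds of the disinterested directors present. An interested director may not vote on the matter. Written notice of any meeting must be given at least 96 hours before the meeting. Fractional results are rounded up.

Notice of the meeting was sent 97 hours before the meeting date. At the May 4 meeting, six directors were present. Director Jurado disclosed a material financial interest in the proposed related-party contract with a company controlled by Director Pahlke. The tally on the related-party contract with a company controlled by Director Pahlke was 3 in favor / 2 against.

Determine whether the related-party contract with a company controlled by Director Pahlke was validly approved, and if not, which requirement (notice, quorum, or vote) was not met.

Notice: 97 hours given; 96 required (97 ≥ 96). Satisfied.
Quorum: 6 present, but the 1 interested director does not count, leaving 5. Quorum is 5. Satisfied.
Vote: the related-party contract with a company controlled by Director Pahlke requires two-thirds of the disinterested directors present (6 − 1 = 5). 2/3 of 5 = 3.33, rounded up to 4, so 4 affirmative votes are needed; 3 voted in favor. Not satisfied.

Invalid — vote requirement not satisfied.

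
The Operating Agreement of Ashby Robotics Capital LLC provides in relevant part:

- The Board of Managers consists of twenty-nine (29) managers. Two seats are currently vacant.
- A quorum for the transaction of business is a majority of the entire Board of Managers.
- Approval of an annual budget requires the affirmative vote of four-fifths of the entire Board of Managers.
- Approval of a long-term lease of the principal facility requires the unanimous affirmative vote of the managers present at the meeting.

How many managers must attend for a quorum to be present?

A majority of 29 is 15.

15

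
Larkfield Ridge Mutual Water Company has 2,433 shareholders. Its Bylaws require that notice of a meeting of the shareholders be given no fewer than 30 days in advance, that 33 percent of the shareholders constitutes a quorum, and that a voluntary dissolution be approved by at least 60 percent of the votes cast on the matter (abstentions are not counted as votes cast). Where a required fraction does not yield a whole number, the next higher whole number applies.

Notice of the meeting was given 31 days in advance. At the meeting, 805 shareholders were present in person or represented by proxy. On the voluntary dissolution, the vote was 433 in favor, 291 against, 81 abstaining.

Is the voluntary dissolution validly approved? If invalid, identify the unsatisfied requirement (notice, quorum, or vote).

Invalid — vote requirement not satisfied.

Notice: 31 days given; 30 required. Satisfied.
Quorum: 33% of 2,433 = 802.89, rounded up to 803; 805 present. Satisfied.
Vote: requires three-fifths of the votes cast (805 − 81 abstaining = 724); 3/5 of 724 = 434.40, rounded up to 435, so 435 needed; 433 in favor. Not satisfied.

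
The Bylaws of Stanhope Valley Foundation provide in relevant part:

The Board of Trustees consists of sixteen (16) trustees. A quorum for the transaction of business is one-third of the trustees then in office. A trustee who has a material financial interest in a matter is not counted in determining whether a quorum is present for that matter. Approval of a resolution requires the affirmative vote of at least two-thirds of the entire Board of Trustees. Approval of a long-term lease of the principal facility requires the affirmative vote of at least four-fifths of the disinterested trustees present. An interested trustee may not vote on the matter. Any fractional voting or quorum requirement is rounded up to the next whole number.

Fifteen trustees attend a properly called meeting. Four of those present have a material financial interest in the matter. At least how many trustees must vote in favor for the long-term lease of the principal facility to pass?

9

The long-term lease of the principal facility requires four-fifths of the disinterested trustees present (15 − 4 = 11).
4/5 of 11 = 8.80, rounded up to 9.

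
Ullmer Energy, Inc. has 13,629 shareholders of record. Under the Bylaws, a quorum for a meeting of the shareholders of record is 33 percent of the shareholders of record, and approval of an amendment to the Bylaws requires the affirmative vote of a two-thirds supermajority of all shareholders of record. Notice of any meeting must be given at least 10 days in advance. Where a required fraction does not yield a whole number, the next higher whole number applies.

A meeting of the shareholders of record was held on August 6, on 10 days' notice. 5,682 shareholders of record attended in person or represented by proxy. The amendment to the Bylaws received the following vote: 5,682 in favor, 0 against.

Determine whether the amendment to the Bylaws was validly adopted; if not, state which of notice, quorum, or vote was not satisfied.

Notice: 10 days given; 10 required. Satisfied.
Quorum: 33% of 13,629 = 4,497.57, rounded up to 4,498; 5,682 present. Satisfied.
Vote: requires two-thirds of all shareholders of record (13,629); 2/3 of 13629 = 9086, so 9,086 needed; 5,682 in favor. Not satisfied.

Invalid — vote requirement not satisfied.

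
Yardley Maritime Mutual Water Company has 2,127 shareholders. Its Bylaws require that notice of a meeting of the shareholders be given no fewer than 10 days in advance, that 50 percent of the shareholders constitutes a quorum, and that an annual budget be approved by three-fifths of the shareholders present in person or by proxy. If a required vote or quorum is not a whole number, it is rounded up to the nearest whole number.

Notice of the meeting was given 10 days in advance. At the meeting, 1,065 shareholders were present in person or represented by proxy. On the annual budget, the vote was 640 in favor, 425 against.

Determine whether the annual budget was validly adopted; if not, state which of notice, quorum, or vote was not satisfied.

Valid — all requirements satisfied.

Notice: 10 days given; 10 required. Satisfied.
Quorum: 50% of 2,127 = 1,063.50, rounded up to 1,064; 1,065 present. Satisfied.
Vote: requires three-fifths of those present (1,065); 3/5 of 1065 = 639, so 639 needed; 640 in favor. Satisfied.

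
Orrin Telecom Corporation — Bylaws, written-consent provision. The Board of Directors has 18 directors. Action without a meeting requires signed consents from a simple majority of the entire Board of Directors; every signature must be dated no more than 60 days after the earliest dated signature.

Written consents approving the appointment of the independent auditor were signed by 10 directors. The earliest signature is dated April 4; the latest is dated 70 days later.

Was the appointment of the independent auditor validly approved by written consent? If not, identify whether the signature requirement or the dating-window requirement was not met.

Not effective — dating-window requirement not satisfied.

Signatures required: a simple majority of 18 — a majority of 18 is 10, so 10 needed; 10 signed. Sufficient.
Dating window: the latest signature is 70 days after the earliest; the limit is 60 days. Outside the window.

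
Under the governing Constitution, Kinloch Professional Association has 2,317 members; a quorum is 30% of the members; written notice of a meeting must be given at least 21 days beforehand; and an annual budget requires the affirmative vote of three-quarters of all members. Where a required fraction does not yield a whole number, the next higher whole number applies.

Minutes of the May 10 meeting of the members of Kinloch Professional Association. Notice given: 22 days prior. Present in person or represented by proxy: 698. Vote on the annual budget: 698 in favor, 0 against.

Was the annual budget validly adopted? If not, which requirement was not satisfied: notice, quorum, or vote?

Notice: 22 days given; 21 required. Satisfied.
Quorum: 30% of 2,317 = 695.10, rounded up to 696; 698 present. Satisfied.
Vote: requires three-fourths of all members (2,317); 3/4 of 2317 = 1737.75, rounded up to 1738, so 1,738 needed; 698 in favor. Not satisfied.

Invalid — vote requirement not satisfied.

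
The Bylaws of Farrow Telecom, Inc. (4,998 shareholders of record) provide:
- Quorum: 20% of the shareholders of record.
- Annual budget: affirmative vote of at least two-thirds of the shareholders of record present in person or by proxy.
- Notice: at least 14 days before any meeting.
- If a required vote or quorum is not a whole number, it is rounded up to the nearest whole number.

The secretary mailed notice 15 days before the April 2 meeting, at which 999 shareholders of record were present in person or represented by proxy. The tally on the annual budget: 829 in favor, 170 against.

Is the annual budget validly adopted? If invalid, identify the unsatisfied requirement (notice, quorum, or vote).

Notice: 15 days given; 14 required. Satisfied.
Quorum: 20% of 4,998 = 999.60, rounded up to 1,000; 999 present. Not satisfied.
Vote: requires two-thirds of those present (999); 2/3 of 999 = 666, so 666 needed; 829 in favor. Satisfied.

Invalid — quorum requirement not satisfied.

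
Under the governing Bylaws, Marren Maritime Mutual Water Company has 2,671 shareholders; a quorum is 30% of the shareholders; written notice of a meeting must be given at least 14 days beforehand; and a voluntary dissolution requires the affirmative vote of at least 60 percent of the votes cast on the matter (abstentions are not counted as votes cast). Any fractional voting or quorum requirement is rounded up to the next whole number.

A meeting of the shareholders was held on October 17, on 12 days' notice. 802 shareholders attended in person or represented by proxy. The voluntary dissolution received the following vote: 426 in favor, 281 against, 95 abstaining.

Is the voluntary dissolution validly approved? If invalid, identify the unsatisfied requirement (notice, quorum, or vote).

Notice: 12 days given; 14 required. Not satisfied.
Quorum: 30% of 2,671 = 801.30, rounded up to 802; 802 present. Satisfied.
Vote: requires three-fifths of the votes cast (802 − 95 abstaining = 707); 3/5 of 707 = 424.20, rounded up to 425, so 425 needed; 426 in favor. Satisfied.

Invalid — notice requirement not satisfied.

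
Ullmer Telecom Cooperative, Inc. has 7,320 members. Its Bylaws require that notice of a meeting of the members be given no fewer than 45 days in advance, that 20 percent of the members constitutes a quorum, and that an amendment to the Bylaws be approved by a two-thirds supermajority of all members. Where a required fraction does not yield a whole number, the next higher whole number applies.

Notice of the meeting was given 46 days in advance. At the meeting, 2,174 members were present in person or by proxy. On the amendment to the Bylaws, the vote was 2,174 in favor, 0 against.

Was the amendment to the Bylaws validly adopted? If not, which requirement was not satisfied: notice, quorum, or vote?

Notice: 46 days given; 45 required. Satisfied.
Quorum: 20% of 7,320 = 1,464; 2,174 present. Satisfied.
Vote: requires two-thirds of all members (7,320); 2/3 of 7320 = 4880, so 4,880 needed; 2,174 in favor. Not satisfied.

Invalid — vote requirement not satisfied.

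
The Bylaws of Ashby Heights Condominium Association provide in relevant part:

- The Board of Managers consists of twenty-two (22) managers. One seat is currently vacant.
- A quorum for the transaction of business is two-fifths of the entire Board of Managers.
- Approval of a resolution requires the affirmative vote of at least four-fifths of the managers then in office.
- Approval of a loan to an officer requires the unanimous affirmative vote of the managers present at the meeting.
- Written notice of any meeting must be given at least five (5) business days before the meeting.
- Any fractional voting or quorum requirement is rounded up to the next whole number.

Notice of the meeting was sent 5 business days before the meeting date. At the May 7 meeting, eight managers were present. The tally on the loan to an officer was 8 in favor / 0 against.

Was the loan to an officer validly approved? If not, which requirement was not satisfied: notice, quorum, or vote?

Notice: 5 business days given; 5 required (5 ≥ 5). Satisfied.
Quorum: 8 present; quorum is 9. Not satisfied.
Vote: the loan to an officer requires the unanimous vote of the managers present (8). Unanimous means all 8, so 8 affirmative votes are needed; 8 voted in favor. Satisfied. (Moot — without a quorum no business can be validly transacted.)

Invalid — quorum requirement not satisfied.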